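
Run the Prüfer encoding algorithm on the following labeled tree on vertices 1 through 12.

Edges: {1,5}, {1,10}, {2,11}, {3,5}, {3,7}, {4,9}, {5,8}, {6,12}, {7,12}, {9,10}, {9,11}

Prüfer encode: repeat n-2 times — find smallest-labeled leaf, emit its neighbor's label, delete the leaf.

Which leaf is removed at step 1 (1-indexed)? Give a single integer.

Step 1: current leaves = {2,4,6,8}. Remove leaf 2 (neighbor: 11).

Answer: 2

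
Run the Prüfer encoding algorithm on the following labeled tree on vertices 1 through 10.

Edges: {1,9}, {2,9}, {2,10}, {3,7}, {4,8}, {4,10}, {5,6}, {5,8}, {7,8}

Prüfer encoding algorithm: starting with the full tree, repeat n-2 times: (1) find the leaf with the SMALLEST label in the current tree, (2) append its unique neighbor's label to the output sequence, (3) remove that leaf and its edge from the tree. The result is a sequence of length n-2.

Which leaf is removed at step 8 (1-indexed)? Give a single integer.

Answer: 9

Derivation:
Step 1: current leaves = {1,3,6}. Remove leaf 1 (neighbor: 9).
Step 2: current leaves = {3,6,9}. Remove leaf 3 (neighbor: 7).
Step 3: current leaves = {6,7,9}. Remove leaf 6 (neighbor: 5).
Step 4: current leaves = {5,7,9}. Remove leaf 5 (neighbor: 8).
Step 5: current leaves = {7,9}. Remove leaf 7 (neighbor: 8).
Step 6: current leaves = {8,9}. Remove leaf 8 (neighbor: 4).
Step 7: current leaves = {4,9}. Remove leaf 4 (neighbor: 10).
Step 8: current leaves = {9,10}. Remove leaf 9 (neighbor: 2).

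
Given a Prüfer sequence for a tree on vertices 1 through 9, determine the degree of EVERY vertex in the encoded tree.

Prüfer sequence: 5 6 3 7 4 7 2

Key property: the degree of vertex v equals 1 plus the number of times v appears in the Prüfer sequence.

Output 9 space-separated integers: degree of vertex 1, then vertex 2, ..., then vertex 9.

Answer: 1 2 2 2 2 2 3 1 1

Derivation:
p_1 = 5: count[5] becomes 1
p_2 = 6: count[6] becomes 1
p_3 = 3: count[3] becomes 1
p_4 = 7: count[7] becomes 1
p_5 = 4: count[4] becomes 1
p_6 = 7: count[7] becomes 2
p_7 = 2: count[2] becomes 1
Degrees (1 + count): deg[1]=1+0=1, deg[2]=1+1=2, deg[3]=1+1=2, deg[4]=1+1=2, deg[5]=1+1=2, deg[6]=1+1=2, deg[7]=1+2=3, deg[8]=1+0=1, deg[9]=1+0=1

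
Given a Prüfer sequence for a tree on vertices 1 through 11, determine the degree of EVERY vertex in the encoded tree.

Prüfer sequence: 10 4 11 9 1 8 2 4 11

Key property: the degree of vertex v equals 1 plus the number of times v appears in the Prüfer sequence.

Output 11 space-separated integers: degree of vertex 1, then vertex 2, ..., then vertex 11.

p_1 = 10: count[10] becomes 1
p_2 = 4: count[4] becomes 1
p_3 = 11: count[11] becomes 1
p_4 = 9: count[9] becomes 1
p_5 = 1: count[1] becomes 1
p_6 = 8: count[8] becomes 1
p_7 = 2: count[2] becomes 1
p_8 = 4: count[4] becomes 2
p_9 = 11: count[11] becomes 2
Degrees (1 + count): deg[1]=1+1=2, deg[2]=1+1=2, deg[3]=1+0=1, deg[4]=1+2=3, deg[5]=1+0=1, deg[6]=1+0=1, deg[7]=1+0=1, deg[8]=1+1=2, deg[9]=1+1=2, deg[10]=1+1=2, deg[11]=1+2=3

Answer: 2 2 1 3 1 1 1 2 2 2 3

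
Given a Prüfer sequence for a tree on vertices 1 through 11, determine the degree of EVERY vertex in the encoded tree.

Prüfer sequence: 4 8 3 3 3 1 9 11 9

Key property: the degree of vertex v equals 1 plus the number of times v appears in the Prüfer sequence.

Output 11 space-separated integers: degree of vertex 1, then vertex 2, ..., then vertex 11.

Answer: 2 1 4 2 1 1 1 2 3 1 2

Derivation:
p_1 = 4: count[4] becomes 1
p_2 = 8: count[8] becomes 1
p_3 = 3: count[3] becomes 1
p_4 = 3: count[3] becomes 2
p_5 = 3: count[3] becomes 3
p_6 = 1: count[1] becomes 1
p_7 = 9: count[9] becomes 1
p_8 = 11: count[11] becomes 1
p_9 = 9: count[9] becomes 2
Degrees (1 + count): deg[1]=1+1=2, deg[2]=1+0=1, deg[3]=1+3=4, deg[4]=1+1=2, deg[5]=1+0=1, deg[6]=1+0=1, deg[7]=1+0=1, deg[8]=1+1=2, deg[9]=1+2=3, deg[10]=1+0=1, deg[11]=1+1=2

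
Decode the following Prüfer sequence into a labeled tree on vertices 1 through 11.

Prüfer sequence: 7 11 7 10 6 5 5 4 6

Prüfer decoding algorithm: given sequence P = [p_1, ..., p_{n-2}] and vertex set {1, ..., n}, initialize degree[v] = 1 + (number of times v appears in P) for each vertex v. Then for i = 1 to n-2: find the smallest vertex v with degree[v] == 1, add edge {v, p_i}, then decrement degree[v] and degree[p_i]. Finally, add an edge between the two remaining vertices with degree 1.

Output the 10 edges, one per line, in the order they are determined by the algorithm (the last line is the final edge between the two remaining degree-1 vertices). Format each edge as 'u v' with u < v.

Answer: 1 7
2 11
3 7
7 10
6 8
5 9
5 10
4 5
4 6
6 11

Derivation:
Initial degrees: {1:1, 2:1, 3:1, 4:2, 5:3, 6:3, 7:3, 8:1, 9:1, 10:2, 11:2}
Step 1: smallest deg-1 vertex = 1, p_1 = 7. Add edge {1,7}. Now deg[1]=0, deg[7]=2.
Step 2: smallest deg-1 vertex = 2, p_2 = 11. Add edge {2,11}. Now deg[2]=0, deg[11]=1.
Step 3: smallest deg-1 vertex = 3, p_3 = 7. Add edge {3,7}. Now deg[3]=0, deg[7]=1.
Step 4: smallest deg-1 vertex = 7, p_4 = 10. Add edge {7,10}. Now deg[7]=0, deg[10]=1.
Step 5: smallest deg-1 vertex = 8, p_5 = 6. Add edge {6,8}. Now deg[8]=0, deg[6]=2.
Step 6: smallest deg-1 vertex = 9, p_6 = 5. Add edge {5,9}. Now deg[9]=0, deg[5]=2.
Step 7: smallest deg-1 vertex = 10, p_7 = 5. Add edge {5,10}. Now deg[10]=0, deg[5]=1.
Step 8: smallest deg-1 vertex = 5, p_8 = 4. Add edge {4,5}. Now deg[5]=0, deg[4]=1.
Step 9: smallest deg-1 vertex = 4, p_9 = 6. Add edge {4,6}. Now deg[4]=0, deg[6]=1.
Final: two remaining deg-1 vertices are 6, 11. Add edge {6,11}.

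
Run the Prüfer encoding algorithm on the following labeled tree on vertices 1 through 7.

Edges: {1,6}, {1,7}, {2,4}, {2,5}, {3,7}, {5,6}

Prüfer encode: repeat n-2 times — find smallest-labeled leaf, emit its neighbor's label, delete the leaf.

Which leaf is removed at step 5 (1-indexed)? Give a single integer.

Answer: 6

Derivation:
Step 1: current leaves = {3,4}. Remove leaf 3 (neighbor: 7).
Step 2: current leaves = {4,7}. Remove leaf 4 (neighbor: 2).
Step 3: current leaves = {2,7}. Remove leaf 2 (neighbor: 5).
Step 4: current leaves = {5,7}. Remove leaf 5 (neighbor: 6).
Step 5: current leaves = {6,7}. Remove leaf 6 (neighbor: 1).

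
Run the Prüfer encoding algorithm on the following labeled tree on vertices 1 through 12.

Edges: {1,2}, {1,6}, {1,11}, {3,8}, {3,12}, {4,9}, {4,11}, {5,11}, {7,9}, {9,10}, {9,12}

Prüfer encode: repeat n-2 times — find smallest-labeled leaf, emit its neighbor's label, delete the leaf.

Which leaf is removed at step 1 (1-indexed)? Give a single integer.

Step 1: current leaves = {2,5,6,7,8,10}. Remove leaf 2 (neighbor: 1).

Answer: 2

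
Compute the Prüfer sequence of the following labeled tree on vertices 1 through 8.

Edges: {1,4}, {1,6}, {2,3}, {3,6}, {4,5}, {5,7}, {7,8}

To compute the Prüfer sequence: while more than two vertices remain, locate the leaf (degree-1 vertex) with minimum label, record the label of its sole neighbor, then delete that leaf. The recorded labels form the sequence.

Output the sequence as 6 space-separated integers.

Answer: 3 6 1 4 5 7

Derivation:
Step 1: leaves = {2,8}. Remove smallest leaf 2, emit neighbor 3.
Step 2: leaves = {3,8}. Remove smallest leaf 3, emit neighbor 6.
Step 3: leaves = {6,8}. Remove smallest leaf 6, emit neighbor 1.
Step 4: leaves = {1,8}. Remove smallest leaf 1, emit neighbor 4.
Step 5: leaves = {4,8}. Remove smallest leaf 4, emit neighbor 5.
Step 6: leaves = {5,8}. Remove smallest leaf 5, emit neighbor 7.
Done: 2 vertices remain (7, 8). Sequence = [3 6 1 4 5 7]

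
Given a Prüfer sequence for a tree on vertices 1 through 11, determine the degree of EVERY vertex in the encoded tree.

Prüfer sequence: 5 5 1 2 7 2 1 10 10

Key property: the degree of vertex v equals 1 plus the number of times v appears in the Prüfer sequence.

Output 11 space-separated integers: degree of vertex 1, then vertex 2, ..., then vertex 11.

p_1 = 5: count[5] becomes 1
p_2 = 5: count[5] becomes 2
p_3 = 1: count[1] becomes 1
p_4 = 2: count[2] becomes 1
p_5 = 7: count[7] becomes 1
p_6 = 2: count[2] becomes 2
p_7 = 1: count[1] becomes 2
p_8 = 10: count[10] becomes 1
p_9 = 10: count[10] becomes 2
Degrees (1 + count): deg[1]=1+2=3, deg[2]=1+2=3, deg[3]=1+0=1, deg[4]=1+0=1, deg[5]=1+2=3, deg[6]=1+0=1, deg[7]=1+1=2, deg[8]=1+0=1, deg[9]=1+0=1, deg[10]=1+2=3, deg[11]=1+0=1

Answer: 3 3 1 1 3 1 2 1 1 3 1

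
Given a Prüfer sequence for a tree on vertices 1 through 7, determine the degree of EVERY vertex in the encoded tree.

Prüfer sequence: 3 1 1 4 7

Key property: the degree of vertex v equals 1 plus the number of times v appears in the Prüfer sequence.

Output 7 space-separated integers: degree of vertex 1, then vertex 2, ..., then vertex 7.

p_1 = 3: count[3] becomes 1
p_2 = 1: count[1] becomes 1
p_3 = 1: count[1] becomes 2
p_4 = 4: count[4] becomes 1
p_5 = 7: count[7] becomes 1
Degrees (1 + count): deg[1]=1+2=3, deg[2]=1+0=1, deg[3]=1+1=2, deg[4]=1+1=2, deg[5]=1+0=1, deg[6]=1+0=1, deg[7]=1+1=2

Answer: 3 1 2 2 1 1 2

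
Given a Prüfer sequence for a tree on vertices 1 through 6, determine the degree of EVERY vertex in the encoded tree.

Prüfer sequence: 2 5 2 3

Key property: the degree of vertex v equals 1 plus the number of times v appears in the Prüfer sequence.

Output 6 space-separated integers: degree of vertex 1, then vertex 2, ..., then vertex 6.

p_1 = 2: count[2] becomes 1
p_2 = 5: count[5] becomes 1
p_3 = 2: count[2] becomes 2
p_4 = 3: count[3] becomes 1
Degrees (1 + count): deg[1]=1+0=1, deg[2]=1+2=3, deg[3]=1+1=2, deg[4]=1+0=1, deg[5]=1+1=2, deg[6]=1+0=1

Answer: 1 3 2 1 2 1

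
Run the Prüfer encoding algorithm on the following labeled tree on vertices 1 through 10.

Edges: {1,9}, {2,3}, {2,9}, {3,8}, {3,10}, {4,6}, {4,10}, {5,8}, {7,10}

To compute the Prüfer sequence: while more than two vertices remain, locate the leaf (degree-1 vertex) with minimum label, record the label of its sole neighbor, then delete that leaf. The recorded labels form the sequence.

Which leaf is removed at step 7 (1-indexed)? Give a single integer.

Step 1: current leaves = {1,5,6,7}. Remove leaf 1 (neighbor: 9).
Step 2: current leaves = {5,6,7,9}. Remove leaf 5 (neighbor: 8).
Step 3: current leaves = {6,7,8,9}. Remove leaf 6 (neighbor: 4).
Step 4: current leaves = {4,7,8,9}. Remove leaf 4 (neighbor: 10).
Step 5: current leaves = {7,8,9}. Remove leaf 7 (neighbor: 10).
Step 6: current leaves = {8,9,10}. Remove leaf 8 (neighbor: 3).
Step 7: current leaves = {9,10}. Remove leaf 9 (neighbor: 2).

Answer: 9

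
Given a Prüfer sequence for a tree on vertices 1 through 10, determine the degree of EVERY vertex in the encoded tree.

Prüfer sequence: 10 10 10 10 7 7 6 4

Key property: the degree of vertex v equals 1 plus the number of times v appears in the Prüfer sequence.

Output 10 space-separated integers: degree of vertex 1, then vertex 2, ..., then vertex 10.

p_1 = 10: count[10] becomes 1
p_2 = 10: count[10] becomes 2
p_3 = 10: count[10] becomes 3
p_4 = 10: count[10] becomes 4
p_5 = 7: count[7] becomes 1
p_6 = 7: count[7] becomes 2
p_7 = 6: count[6] becomes 1
p_8 = 4: count[4] becomes 1
Degrees (1 + count): deg[1]=1+0=1, deg[2]=1+0=1, deg[3]=1+0=1, deg[4]=1+1=2, deg[5]=1+0=1, deg[6]=1+1=2, deg[7]=1+2=3, deg[8]=1+0=1, deg[9]=1+0=1, deg[10]=1+4=5

Answer: 1 1 1 2 1 2 3 1 1 5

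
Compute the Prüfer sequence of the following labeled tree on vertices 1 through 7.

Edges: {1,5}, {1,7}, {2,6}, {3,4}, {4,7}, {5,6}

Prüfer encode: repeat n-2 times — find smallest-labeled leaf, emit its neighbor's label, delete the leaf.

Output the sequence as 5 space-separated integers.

Step 1: leaves = {2,3}. Remove smallest leaf 2, emit neighbor 6.
Step 2: leaves = {3,6}. Remove smallest leaf 3, emit neighbor 4.
Step 3: leaves = {4,6}. Remove smallest leaf 4, emit neighbor 7.
Step 4: leaves = {6,7}. Remove smallest leaf 6, emit neighbor 5.
Step 5: leaves = {5,7}. Remove smallest leaf 5, emit neighbor 1.
Done: 2 vertices remain (1, 7). Sequence = [6 4 7 5 1]

Answer: 6 4 7 5 1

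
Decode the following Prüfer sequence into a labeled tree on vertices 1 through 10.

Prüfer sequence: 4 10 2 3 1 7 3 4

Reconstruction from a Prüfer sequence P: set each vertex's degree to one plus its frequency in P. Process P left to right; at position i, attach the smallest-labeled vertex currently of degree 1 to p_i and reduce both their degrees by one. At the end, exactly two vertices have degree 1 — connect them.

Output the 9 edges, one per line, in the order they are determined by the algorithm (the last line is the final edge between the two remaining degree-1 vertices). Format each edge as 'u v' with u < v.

Answer: 4 5
6 10
2 8
2 3
1 9
1 7
3 7
3 4
4 10

Derivation:
Initial degrees: {1:2, 2:2, 3:3, 4:3, 5:1, 6:1, 7:2, 8:1, 9:1, 10:2}
Step 1: smallest deg-1 vertex = 5, p_1 = 4. Add edge {4,5}. Now deg[5]=0, deg[4]=2.
Step 2: smallest deg-1 vertex = 6, p_2 = 10. Add edge {6,10}. Now deg[6]=0, deg[10]=1.
Step 3: smallest deg-1 vertex = 8, p_3 = 2. Add edge {2,8}. Now deg[8]=0, deg[2]=1.
Step 4: smallest deg-1 vertex = 2, p_4 = 3. Add edge {2,3}. Now deg[2]=0, deg[3]=2.
Step 5: smallest deg-1 vertex = 9, p_5 = 1. Add edge {1,9}. Now deg[9]=0, deg[1]=1.
Step 6: smallest deg-1 vertex = 1, p_6 = 7. Add edge {1,7}. Now deg[1]=0, deg[7]=1.
Step 7: smallest deg-1 vertex = 7, p_7 = 3. Add edge {3,7}. Now deg[7]=0, deg[3]=1.
Step 8: smallest deg-1 vertex = 3, p_8 = 4. Add edge {3,4}. Now deg[3]=0, deg[4]=1.
Final: two remaining deg-1 vertices are 4, 10. Add edge {4,10}.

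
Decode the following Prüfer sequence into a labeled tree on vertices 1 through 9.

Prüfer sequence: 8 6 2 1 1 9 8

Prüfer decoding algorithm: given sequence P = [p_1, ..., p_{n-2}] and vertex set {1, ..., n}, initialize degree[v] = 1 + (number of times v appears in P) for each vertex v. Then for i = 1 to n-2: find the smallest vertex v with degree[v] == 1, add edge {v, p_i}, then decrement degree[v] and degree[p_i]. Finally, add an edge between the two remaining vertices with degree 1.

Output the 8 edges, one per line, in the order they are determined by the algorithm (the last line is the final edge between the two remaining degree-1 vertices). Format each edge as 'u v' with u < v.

Initial degrees: {1:3, 2:2, 3:1, 4:1, 5:1, 6:2, 7:1, 8:3, 9:2}
Step 1: smallest deg-1 vertex = 3, p_1 = 8. Add edge {3,8}. Now deg[3]=0, deg[8]=2.
Step 2: smallest deg-1 vertex = 4, p_2 = 6. Add edge {4,6}. Now deg[4]=0, deg[6]=1.
Step 3: smallest deg-1 vertex = 5, p_3 = 2. Add edge {2,5}. Now deg[5]=0, deg[2]=1.
Step 4: smallest deg-1 vertex = 2, p_4 = 1. Add edge {1,2}. Now deg[2]=0, deg[1]=2.
Step 5: smallest deg-1 vertex = 6, p_5 = 1. Add edge {1,6}. Now deg[6]=0, deg[1]=1.
Step 6: smallest deg-1 vertex = 1, p_6 = 9. Add edge {1,9}. Now deg[1]=0, deg[9]=1.
Step 7: smallest deg-1 vertex = 7, p_7 = 8. Add edge {7,8}. Now deg[7]=0, deg[8]=1.
Final: two remaining deg-1 vertices are 8, 9. Add edge {8,9}.

Answer: 3 8
4 6
2 5
1 2
1 6
1 9
7 8
8 9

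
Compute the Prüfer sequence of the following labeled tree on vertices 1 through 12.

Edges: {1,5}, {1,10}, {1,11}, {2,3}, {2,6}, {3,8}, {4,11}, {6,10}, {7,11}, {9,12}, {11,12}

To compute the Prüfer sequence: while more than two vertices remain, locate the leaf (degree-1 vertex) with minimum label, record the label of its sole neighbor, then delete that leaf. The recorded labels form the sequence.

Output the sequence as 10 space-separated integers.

Answer: 11 1 11 3 2 6 10 12 1 11

Derivation:
Step 1: leaves = {4,5,7,8,9}. Remove smallest leaf 4, emit neighbor 11.
Step 2: leaves = {5,7,8,9}. Remove smallest leaf 5, emit neighbor 1.
Step 3: leaves = {7,8,9}. Remove smallest leaf 7, emit neighbor 11.
Step 4: leaves = {8,9}. Remove smallest leaf 8, emit neighbor 3.
Step 5: leaves = {3,9}. Remove smallest leaf 3, emit neighbor 2.
Step 6: leaves = {2,9}. Remove smallest leaf 2, emit neighbor 6.
Step 7: leaves = {6,9}. Remove smallest leaf 6, emit neighbor 10.
Step 8: leaves = {9,10}. Remove smallest leaf 9, emit neighbor 12.
Step 9: leaves = {10,12}. Remove smallest leaf 10, emit neighbor 1.
Step 10: leaves = {1,12}. Remove smallest leaf 1, emit neighbor 11.
Done: 2 vertices remain (11, 12). Sequence = [11 1 11 3 2 6 10 12 1 11]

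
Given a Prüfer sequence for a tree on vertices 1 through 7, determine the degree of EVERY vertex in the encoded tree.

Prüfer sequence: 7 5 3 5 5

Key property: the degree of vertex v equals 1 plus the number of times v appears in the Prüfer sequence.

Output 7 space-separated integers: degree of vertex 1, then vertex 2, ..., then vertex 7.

Answer: 1 1 2 1 4 1 2

Derivation:
p_1 = 7: count[7] becomes 1
p_2 = 5: count[5] becomes 1
p_3 = 3: count[3] becomes 1
p_4 = 5: count[5] becomes 2
p_5 = 5: count[5] becomes 3
Degrees (1 + count): deg[1]=1+0=1, deg[2]=1+0=1, deg[3]=1+1=2, deg[4]=1+0=1, deg[5]=1+3=4, deg[6]=1+0=1, deg[7]=1+1=2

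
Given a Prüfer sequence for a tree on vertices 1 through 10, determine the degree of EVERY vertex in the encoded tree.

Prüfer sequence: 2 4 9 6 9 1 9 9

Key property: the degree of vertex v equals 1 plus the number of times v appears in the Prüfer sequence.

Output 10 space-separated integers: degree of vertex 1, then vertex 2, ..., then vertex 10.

p_1 = 2: count[2] becomes 1
p_2 = 4: count[4] becomes 1
p_3 = 9: count[9] becomes 1
p_4 = 6: count[6] becomes 1
p_5 = 9: count[9] becomes 2
p_6 = 1: count[1] becomes 1
p_7 = 9: count[9] becomes 3
p_8 = 9: count[9] becomes 4
Degrees (1 + count): deg[1]=1+1=2, deg[2]=1+1=2, deg[3]=1+0=1, deg[4]=1+1=2, deg[5]=1+0=1, deg[6]=1+1=2, deg[7]=1+0=1, deg[8]=1+0=1, deg[9]=1+4=5, deg[10]=1+0=1

Answer: 2 2 1 2 1 2 1 1 5 1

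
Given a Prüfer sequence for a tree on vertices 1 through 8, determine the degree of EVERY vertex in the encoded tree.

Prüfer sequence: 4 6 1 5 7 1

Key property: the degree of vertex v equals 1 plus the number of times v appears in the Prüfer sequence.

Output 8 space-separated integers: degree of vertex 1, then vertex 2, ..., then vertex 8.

p_1 = 4: count[4] becomes 1
p_2 = 6: count[6] becomes 1
p_3 = 1: count[1] becomes 1
p_4 = 5: count[5] becomes 1
p_5 = 7: count[7] becomes 1
p_6 = 1: count[1] becomes 2
Degrees (1 + count): deg[1]=1+2=3, deg[2]=1+0=1, deg[3]=1+0=1, deg[4]=1+1=2, deg[5]=1+1=2, deg[6]=1+1=2, deg[7]=1+1=2, deg[8]=1+0=1

Answer: 3 1 1 2 2 2 2 1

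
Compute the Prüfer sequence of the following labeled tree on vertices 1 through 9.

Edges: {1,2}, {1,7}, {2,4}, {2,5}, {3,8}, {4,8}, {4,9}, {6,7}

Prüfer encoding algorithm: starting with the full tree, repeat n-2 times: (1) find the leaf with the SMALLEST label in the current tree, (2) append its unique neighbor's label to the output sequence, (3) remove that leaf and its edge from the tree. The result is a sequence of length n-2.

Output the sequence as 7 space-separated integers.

Step 1: leaves = {3,5,6,9}. Remove smallest leaf 3, emit neighbor 8.
Step 2: leaves = {5,6,8,9}. Remove smallest leaf 5, emit neighbor 2.
Step 3: leaves = {6,8,9}. Remove smallest leaf 6, emit neighbor 7.
Step 4: leaves = {7,8,9}. Remove smallest leaf 7, emit neighbor 1.
Step 5: leaves = {1,8,9}. Remove smallest leaf 1, emit neighbor 2.
Step 6: leaves = {2,8,9}. Remove smallest leaf 2, emit neighbor 4.
Step 7: leaves = {8,9}. Remove smallest leaf 8, emit neighbor 4.
Done: 2 vertices remain (4, 9). Sequence = [8 2 7 1 2 4 4]

Answer: 8 2 7 1 2 4 4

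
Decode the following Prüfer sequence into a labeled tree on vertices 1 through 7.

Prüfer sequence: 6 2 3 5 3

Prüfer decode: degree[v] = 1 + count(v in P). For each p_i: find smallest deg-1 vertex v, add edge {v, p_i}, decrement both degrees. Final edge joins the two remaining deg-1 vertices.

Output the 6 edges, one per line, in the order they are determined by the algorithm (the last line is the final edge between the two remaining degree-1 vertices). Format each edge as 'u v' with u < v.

Initial degrees: {1:1, 2:2, 3:3, 4:1, 5:2, 6:2, 7:1}
Step 1: smallest deg-1 vertex = 1, p_1 = 6. Add edge {1,6}. Now deg[1]=0, deg[6]=1.
Step 2: smallest deg-1 vertex = 4, p_2 = 2. Add edge {2,4}. Now deg[4]=0, deg[2]=1.
Step 3: smallest deg-1 vertex = 2, p_3 = 3. Add edge {2,3}. Now deg[2]=0, deg[3]=2.
Step 4: smallest deg-1 vertex = 6, p_4 = 5. Add edge {5,6}. Now deg[6]=0, deg[5]=1.
Step 5: smallest deg-1 vertex = 5, p_5 = 3. Add edge {3,5}. Now deg[5]=0, deg[3]=1.
Final: two remaining deg-1 vertices are 3, 7. Add edge {3,7}.

Answer: 1 6
2 4
2 3
5 6
3 5
3 7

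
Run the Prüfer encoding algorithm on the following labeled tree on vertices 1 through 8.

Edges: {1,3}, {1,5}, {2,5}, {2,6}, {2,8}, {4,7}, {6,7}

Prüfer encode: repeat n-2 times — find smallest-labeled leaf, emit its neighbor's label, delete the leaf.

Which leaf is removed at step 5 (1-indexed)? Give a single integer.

Step 1: current leaves = {3,4,8}. Remove leaf 3 (neighbor: 1).
Step 2: current leaves = {1,4,8}. Remove leaf 1 (neighbor: 5).
Step 3: current leaves = {4,5,8}. Remove leaf 4 (neighbor: 7).
Step 4: current leaves = {5,7,8}. Remove leaf 5 (neighbor: 2).
Step 5: current leaves = {7,8}. Remove leaf 7 (neighbor: 6).

Answer: 7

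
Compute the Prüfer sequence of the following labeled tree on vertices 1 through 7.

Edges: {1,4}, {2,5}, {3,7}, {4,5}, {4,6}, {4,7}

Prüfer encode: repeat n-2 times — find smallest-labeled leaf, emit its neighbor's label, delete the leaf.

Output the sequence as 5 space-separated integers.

Answer: 4 5 7 4 4

Derivation:
Step 1: leaves = {1,2,3,6}. Remove smallest leaf 1, emit neighbor 4.
Step 2: leaves = {2,3,6}. Remove smallest leaf 2, emit neighbor 5.
Step 3: leaves = {3,5,6}. Remove smallest leaf 3, emit neighbor 7.
Step 4: leaves = {5,6,7}. Remove smallest leaf 5, emit neighbor 4.
Step 5: leaves = {6,7}. Remove smallest leaf 6, emit neighbor 4.
Done: 2 vertices remain (4, 7). Sequence = [4 5 7 4 4]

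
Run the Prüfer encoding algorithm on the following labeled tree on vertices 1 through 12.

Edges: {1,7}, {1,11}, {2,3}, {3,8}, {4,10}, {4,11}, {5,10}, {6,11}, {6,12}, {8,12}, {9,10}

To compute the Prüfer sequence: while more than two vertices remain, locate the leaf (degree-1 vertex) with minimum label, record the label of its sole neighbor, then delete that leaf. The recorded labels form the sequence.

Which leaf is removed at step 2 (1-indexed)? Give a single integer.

Answer: 3

Derivation:
Step 1: current leaves = {2,5,7,9}. Remove leaf 2 (neighbor: 3).
Step 2: current leaves = {3,5,7,9}. Remove leaf 3 (neighbor: 8).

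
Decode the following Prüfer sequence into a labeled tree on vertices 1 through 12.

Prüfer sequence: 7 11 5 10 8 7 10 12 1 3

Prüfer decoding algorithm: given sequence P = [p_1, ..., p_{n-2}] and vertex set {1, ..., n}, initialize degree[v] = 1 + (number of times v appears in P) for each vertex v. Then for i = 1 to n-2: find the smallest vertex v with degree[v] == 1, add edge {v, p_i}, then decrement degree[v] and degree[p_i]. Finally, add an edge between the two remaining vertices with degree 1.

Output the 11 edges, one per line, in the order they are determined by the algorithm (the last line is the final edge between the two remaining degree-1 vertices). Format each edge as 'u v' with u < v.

Answer: 2 7
4 11
5 6
5 10
8 9
7 8
7 10
10 12
1 11
1 3
3 12

Derivation:
Initial degrees: {1:2, 2:1, 3:2, 4:1, 5:2, 6:1, 7:3, 8:2, 9:1, 10:3, 11:2, 12:2}
Step 1: smallest deg-1 vertex = 2, p_1 = 7. Add edge {2,7}. Now deg[2]=0, deg[7]=2.
Step 2: smallest deg-1 vertex = 4, p_2 = 11. Add edge {4,11}. Now deg[4]=0, deg[11]=1.
Step 3: smallest deg-1 vertex = 6, p_3 = 5. Add edge {5,6}. Now deg[6]=0, deg[5]=1.
Step 4: smallest deg-1 vertex = 5, p_4 = 10. Add edge {5,10}. Now deg[5]=0, deg[10]=2.
Step 5: smallest deg-1 vertex = 9, p_5 = 8. Add edge {8,9}. Now deg[9]=0, deg[8]=1.
Step 6: smallest deg-1 vertex = 8, p_6 = 7. Add edge {7,8}. Now deg[8]=0, deg[7]=1.
Step 7: smallest deg-1 vertex = 7, p_7 = 10. Add edge {7,10}. Now deg[7]=0, deg[10]=1.
Step 8: smallest deg-1 vertex = 10, p_8 = 12. Add edge {10,12}. Now deg[10]=0, deg[12]=1.
Step 9: smallest deg-1 vertex = 11, p_9 = 1. Add edge {1,11}. Now deg[11]=0, deg[1]=1.
Step 10: smallest deg-1 vertex = 1, p_10 = 3. Add edge {1,3}. Now deg[1]=0, deg[3]=1.
Final: two remaining deg-1 vertices are 3, 12. Add edge {3,12}.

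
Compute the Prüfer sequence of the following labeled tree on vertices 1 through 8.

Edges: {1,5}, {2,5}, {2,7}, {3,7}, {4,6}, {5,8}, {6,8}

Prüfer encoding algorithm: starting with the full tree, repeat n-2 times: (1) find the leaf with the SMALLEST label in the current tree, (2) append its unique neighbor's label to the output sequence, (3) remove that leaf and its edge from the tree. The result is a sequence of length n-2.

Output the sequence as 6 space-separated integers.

Answer: 5 7 6 8 2 5

Derivation:
Step 1: leaves = {1,3,4}. Remove smallest leaf 1, emit neighbor 5.
Step 2: leaves = {3,4}. Remove smallest leaf 3, emit neighbor 7.
Step 3: leaves = {4,7}. Remove smallest leaf 4, emit neighbor 6.
Step 4: leaves = {6,7}. Remove smallest leaf 6, emit neighbor 8.
Step 5: leaves = {7,8}. Remove smallest leaf 7, emit neighbor 2.
Step 6: leaves = {2,8}. Remove smallest leaf 2, emit neighbor 5.
Done: 2 vertices remain (5, 8). Sequence = [5 7 6 8 2 5]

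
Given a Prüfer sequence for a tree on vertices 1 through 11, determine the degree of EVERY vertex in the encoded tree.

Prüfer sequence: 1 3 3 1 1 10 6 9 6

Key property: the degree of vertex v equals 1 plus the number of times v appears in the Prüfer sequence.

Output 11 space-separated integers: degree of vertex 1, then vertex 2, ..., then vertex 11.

p_1 = 1: count[1] becomes 1
p_2 = 3: count[3] becomes 1
p_3 = 3: count[3] becomes 2
p_4 = 1: count[1] becomes 2
p_5 = 1: count[1] becomes 3
p_6 = 10: count[10] becomes 1
p_7 = 6: count[6] becomes 1
p_8 = 9: count[9] becomes 1
p_9 = 6: count[6] becomes 2
Degrees (1 + count): deg[1]=1+3=4, deg[2]=1+0=1, deg[3]=1+2=3, deg[4]=1+0=1, deg[5]=1+0=1, deg[6]=1+2=3, deg[7]=1+0=1, deg[8]=1+0=1, deg[9]=1+1=2, deg[10]=1+1=2, deg[11]=1+0=1

Answer: 4 1 3 1 1 3 1 1 2 2 1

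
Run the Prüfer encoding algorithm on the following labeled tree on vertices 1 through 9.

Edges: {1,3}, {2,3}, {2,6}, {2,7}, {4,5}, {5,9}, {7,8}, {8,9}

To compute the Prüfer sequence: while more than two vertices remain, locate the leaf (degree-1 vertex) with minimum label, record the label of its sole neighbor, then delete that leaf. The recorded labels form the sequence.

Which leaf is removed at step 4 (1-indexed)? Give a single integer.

Answer: 5

Derivation:
Step 1: current leaves = {1,4,6}. Remove leaf 1 (neighbor: 3).
Step 2: current leaves = {3,4,6}. Remove leaf 3 (neighbor: 2).
Step 3: current leaves = {4,6}. Remove leaf 4 (neighbor: 5).
Step 4: current leaves = {5,6}. Remove leaf 5 (neighbor: 9).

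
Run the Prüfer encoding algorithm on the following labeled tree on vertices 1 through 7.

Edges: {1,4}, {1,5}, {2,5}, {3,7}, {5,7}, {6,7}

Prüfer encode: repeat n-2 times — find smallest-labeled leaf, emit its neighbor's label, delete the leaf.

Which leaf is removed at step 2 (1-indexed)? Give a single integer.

Answer: 3

Derivation:
Step 1: current leaves = {2,3,4,6}. Remove leaf 2 (neighbor: 5).
Step 2: current leaves = {3,4,6}. Remove leaf 3 (neighbor: 7).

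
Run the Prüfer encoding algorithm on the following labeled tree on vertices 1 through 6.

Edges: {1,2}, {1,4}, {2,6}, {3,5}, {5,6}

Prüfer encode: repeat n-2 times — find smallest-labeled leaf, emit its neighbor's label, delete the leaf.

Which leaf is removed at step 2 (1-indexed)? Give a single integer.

Answer: 4

Derivation:
Step 1: current leaves = {3,4}. Remove leaf 3 (neighbor: 5).
Step 2: current leaves = {4,5}. Remove leaf 4 (neighbor: 1).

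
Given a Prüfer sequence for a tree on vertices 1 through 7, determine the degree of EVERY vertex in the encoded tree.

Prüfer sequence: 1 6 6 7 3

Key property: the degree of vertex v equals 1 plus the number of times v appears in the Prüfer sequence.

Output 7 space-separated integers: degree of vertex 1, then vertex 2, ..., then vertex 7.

Answer: 2 1 2 1 1 3 2

Derivation:
p_1 = 1: count[1] becomes 1
p_2 = 6: count[6] becomes 1
p_3 = 6: count[6] becomes 2
p_4 = 7: count[7] becomes 1
p_5 = 3: count[3] becomes 1
Degrees (1 + count): deg[1]=1+1=2, deg[2]=1+0=1, deg[3]=1+1=2, deg[4]=1+0=1, deg[5]=1+0=1, deg[6]=1+2=3, deg[7]=1+1=2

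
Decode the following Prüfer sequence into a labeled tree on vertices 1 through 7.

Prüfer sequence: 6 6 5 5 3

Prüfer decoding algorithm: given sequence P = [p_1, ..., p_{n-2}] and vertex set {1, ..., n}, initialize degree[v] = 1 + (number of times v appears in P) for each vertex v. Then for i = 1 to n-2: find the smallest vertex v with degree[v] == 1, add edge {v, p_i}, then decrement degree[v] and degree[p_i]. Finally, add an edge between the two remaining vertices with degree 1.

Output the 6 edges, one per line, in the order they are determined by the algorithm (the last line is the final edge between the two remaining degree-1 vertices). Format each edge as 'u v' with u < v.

Answer: 1 6
2 6
4 5
5 6
3 5
3 7

Derivation:
Initial degrees: {1:1, 2:1, 3:2, 4:1, 5:3, 6:3, 7:1}
Step 1: smallest deg-1 vertex = 1, p_1 = 6. Add edge {1,6}. Now deg[1]=0, deg[6]=2.
Step 2: smallest deg-1 vertex = 2, p_2 = 6. Add edge {2,6}. Now deg[2]=0, deg[6]=1.
Step 3: smallest deg-1 vertex = 4, p_3 = 5. Add edge {4,5}. Now deg[4]=0, deg[5]=2.
Step 4: smallest deg-1 vertex = 6, p_4 = 5. Add edge {5,6}. Now deg[6]=0, deg[5]=1.
Step 5: smallest deg-1 vertex = 5, p_5 = 3. Add edge {3,5}. Now deg[5]=0, deg[3]=1.
Final: two remaining deg-1 vertices are 3, 7. Add edge {3,7}.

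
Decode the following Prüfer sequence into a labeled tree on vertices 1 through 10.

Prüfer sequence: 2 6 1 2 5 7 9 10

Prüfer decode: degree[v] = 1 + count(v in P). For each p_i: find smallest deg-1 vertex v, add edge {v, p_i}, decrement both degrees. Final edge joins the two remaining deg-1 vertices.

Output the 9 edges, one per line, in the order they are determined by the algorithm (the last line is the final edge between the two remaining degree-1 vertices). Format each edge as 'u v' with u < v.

Answer: 2 3
4 6
1 6
1 2
2 5
5 7
7 9
8 10
9 10

Derivation:
Initial degrees: {1:2, 2:3, 3:1, 4:1, 5:2, 6:2, 7:2, 8:1, 9:2, 10:2}
Step 1: smallest deg-1 vertex = 3, p_1 = 2. Add edge {2,3}. Now deg[3]=0, deg[2]=2.
Step 2: smallest deg-1 vertex = 4, p_2 = 6. Add edge {4,6}. Now deg[4]=0, deg[6]=1.
Step 3: smallest deg-1 vertex = 6, p_3 = 1. Add edge {1,6}. Now deg[6]=0, deg[1]=1.
Step 4: smallest deg-1 vertex = 1, p_4 = 2. Add edge {1,2}. Now deg[1]=0, deg[2]=1.
Step 5: smallest deg-1 vertex = 2, p_5 = 5. Add edge {2,5}. Now deg[2]=0, deg[5]=1.
Step 6: smallest deg-1 vertex = 5, p_6 = 7. Add edge {5,7}. Now deg[5]=0, deg[7]=1.
Step 7: smallest deg-1 vertex = 7, p_7 = 9. Add edge {7,9}. Now deg[7]=0, deg[9]=1.
Step 8: smallest deg-1 vertex = 8, p_8 = 10. Add edge {8,10}. Now deg[8]=0, deg[10]=1.
Final: two remaining deg-1 vertices are 9, 10. Add edge {9,10}.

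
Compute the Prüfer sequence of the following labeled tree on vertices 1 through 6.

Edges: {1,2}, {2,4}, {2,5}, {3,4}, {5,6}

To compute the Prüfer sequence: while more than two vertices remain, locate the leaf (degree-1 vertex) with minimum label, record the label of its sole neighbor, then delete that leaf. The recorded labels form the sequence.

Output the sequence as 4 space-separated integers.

Step 1: leaves = {1,3,6}. Remove smallest leaf 1, emit neighbor 2.
Step 2: leaves = {3,6}. Remove smallest leaf 3, emit neighbor 4.
Step 3: leaves = {4,6}. Remove smallest leaf 4, emit neighbor 2.
Step 4: leaves = {2,6}. Remove smallest leaf 2, emit neighbor 5.
Done: 2 vertices remain (5, 6). Sequence = [2 4 2 5]

Answer: 2 4 2 5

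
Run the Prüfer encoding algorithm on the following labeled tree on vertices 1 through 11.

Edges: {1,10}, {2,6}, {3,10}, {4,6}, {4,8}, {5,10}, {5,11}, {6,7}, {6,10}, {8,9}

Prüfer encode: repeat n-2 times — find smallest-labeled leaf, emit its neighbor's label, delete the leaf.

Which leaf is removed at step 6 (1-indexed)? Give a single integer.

Step 1: current leaves = {1,2,3,7,9,11}. Remove leaf 1 (neighbor: 10).
Step 2: current leaves = {2,3,7,9,11}. Remove leaf 2 (neighbor: 6).
Step 3: current leaves = {3,7,9,11}. Remove leaf 3 (neighbor: 10).
Step 4: current leaves = {7,9,11}. Remove leaf 7 (neighbor: 6).
Step 5: current leaves = {9,11}. Remove leaf 9 (neighbor: 8).
Step 6: current leaves = {8,11}. Remove leaf 8 (neighbor: 4).

Answer: 8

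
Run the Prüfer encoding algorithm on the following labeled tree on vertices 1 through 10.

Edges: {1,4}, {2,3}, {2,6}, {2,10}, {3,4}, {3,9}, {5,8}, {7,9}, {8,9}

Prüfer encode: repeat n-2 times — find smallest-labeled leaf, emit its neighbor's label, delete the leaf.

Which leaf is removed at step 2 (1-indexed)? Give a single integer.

Step 1: current leaves = {1,5,6,7,10}. Remove leaf 1 (neighbor: 4).
Step 2: current leaves = {4,5,6,7,10}. Remove leaf 4 (neighbor: 3).

Answer: 4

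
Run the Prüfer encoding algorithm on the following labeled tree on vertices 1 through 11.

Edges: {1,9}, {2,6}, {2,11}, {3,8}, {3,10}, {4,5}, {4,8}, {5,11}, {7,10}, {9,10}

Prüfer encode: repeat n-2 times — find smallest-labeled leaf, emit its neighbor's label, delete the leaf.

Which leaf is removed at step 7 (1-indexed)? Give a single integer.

Answer: 3

Derivation:
Step 1: current leaves = {1,6,7}. Remove leaf 1 (neighbor: 9).
Step 2: current leaves = {6,7,9}. Remove leaf 6 (neighbor: 2).
Step 3: current leaves = {2,7,9}. Remove leaf 2 (neighbor: 11).
Step 4: current leaves = {7,9,11}. Remove leaf 7 (neighbor: 10).
Step 5: current leaves = {9,11}. Remove leaf 9 (neighbor: 10).
Step 6: current leaves = {10,11}. Remove leaf 10 (neighbor: 3).
Step 7: current leaves = {3,11}. Remove leaf 3 (neighbor: 8).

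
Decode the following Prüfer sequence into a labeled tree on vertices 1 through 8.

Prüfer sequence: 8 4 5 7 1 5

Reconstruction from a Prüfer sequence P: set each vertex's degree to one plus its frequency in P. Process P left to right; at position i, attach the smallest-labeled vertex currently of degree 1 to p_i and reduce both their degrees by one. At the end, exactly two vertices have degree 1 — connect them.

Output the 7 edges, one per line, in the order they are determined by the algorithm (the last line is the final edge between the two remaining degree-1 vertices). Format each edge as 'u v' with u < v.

Initial degrees: {1:2, 2:1, 3:1, 4:2, 5:3, 6:1, 7:2, 8:2}
Step 1: smallest deg-1 vertex = 2, p_1 = 8. Add edge {2,8}. Now deg[2]=0, deg[8]=1.
Step 2: smallest deg-1 vertex = 3, p_2 = 4. Add edge {3,4}. Now deg[3]=0, deg[4]=1.
Step 3: smallest deg-1 vertex = 4, p_3 = 5. Add edge {4,5}. Now deg[4]=0, deg[5]=2.
Step 4: smallest deg-1 vertex = 6, p_4 = 7. Add edge {6,7}. Now deg[6]=0, deg[7]=1.
Step 5: smallest deg-1 vertex = 7, p_5 = 1. Add edge {1,7}. Now deg[7]=0, deg[1]=1.
Step 6: smallest deg-1 vertex = 1, p_6 = 5. Add edge {1,5}. Now deg[1]=0, deg[5]=1.
Final: two remaining deg-1 vertices are 5, 8. Add edge {5,8}.

Answer: 2 8
3 4
4 5
6 7
1 7
1 5
5 8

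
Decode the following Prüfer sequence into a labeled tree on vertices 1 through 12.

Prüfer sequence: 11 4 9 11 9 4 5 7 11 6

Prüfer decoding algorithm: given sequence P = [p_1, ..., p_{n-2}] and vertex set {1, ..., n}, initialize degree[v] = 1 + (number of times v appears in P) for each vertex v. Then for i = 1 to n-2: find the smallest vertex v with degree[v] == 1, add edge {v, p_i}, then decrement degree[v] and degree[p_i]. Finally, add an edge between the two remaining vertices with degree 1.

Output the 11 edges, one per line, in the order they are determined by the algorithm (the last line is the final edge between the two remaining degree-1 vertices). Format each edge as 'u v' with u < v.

Answer: 1 11
2 4
3 9
8 11
9 10
4 9
4 5
5 7
7 11
6 11
6 12

Derivation:
Initial degrees: {1:1, 2:1, 3:1, 4:3, 5:2, 6:2, 7:2, 8:1, 9:3, 10:1, 11:4, 12:1}
Step 1: smallest deg-1 vertex = 1, p_1 = 11. Add edge {1,11}. Now deg[1]=0, deg[11]=3.
Step 2: smallest deg-1 vertex = 2, p_2 = 4. Add edge {2,4}. Now deg[2]=0, deg[4]=2.
Step 3: smallest deg-1 vertex = 3, p_3 = 9. Add edge {3,9}. Now deg[3]=0, deg[9]=2.
Step 4: smallest deg-1 vertex = 8, p_4 = 11. Add edge {8,11}. Now deg[8]=0, deg[11]=2.
Step 5: smallest deg-1 vertex = 10, p_5 = 9. Add edge {9,10}. Now deg[10]=0, deg[9]=1.
Step 6: smallest deg-1 vertex = 9, p_6 = 4. Add edge {4,9}. Now deg[9]=0, deg[4]=1.
Step 7: smallest deg-1 vertex = 4, p_7 = 5. Add edge {4,5}. Now deg[4]=0, deg[5]=1.
Step 8: smallest deg-1 vertex = 5, p_8 = 7. Add edge {5,7}. Now deg[5]=0, deg[7]=1.
Step 9: smallest deg-1 vertex = 7, p_9 = 11. Add edge {7,11}. Now deg[7]=0, deg[11]=1.
Step 10: smallest deg-1 vertex = 11, p_10 = 6. Add edge {6,11}. Now deg[11]=0, deg[6]=1.
Final: two remaining deg-1 vertices are 6, 12. Add edge {6,12}.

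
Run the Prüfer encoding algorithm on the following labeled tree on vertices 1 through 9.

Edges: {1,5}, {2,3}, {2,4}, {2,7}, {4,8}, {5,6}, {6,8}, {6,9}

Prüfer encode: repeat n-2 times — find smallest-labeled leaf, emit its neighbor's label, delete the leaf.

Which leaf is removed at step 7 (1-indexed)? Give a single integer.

Answer: 8

Derivation:
Step 1: current leaves = {1,3,7,9}. Remove leaf 1 (neighbor: 5).
Step 2: current leaves = {3,5,7,9}. Remove leaf 3 (neighbor: 2).
Step 3: current leaves = {5,7,9}. Remove leaf 5 (neighbor: 6).
Step 4: current leaves = {7,9}. Remove leaf 7 (neighbor: 2).
Step 5: current leaves = {2,9}. Remove leaf 2 (neighbor: 4).
Step 6: current leaves = {4,9}. Remove leaf 4 (neighbor: 8).
Step 7: current leaves = {8,9}. Remove leaf 8 (neighbor: 6).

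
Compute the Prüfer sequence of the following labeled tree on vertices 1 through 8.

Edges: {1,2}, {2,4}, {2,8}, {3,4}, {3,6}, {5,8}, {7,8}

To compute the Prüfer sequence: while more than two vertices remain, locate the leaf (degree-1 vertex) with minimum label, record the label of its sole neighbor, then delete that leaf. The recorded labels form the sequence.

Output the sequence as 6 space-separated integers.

Step 1: leaves = {1,5,6,7}. Remove smallest leaf 1, emit neighbor 2.
Step 2: leaves = {5,6,7}. Remove smallest leaf 5, emit neighbor 8.
Step 3: leaves = {6,7}. Remove smallest leaf 6, emit neighbor 3.
Step 4: leaves = {3,7}. Remove smallest leaf 3, emit neighbor 4.
Step 5: leaves = {4,7}. Remove smallest leaf 4, emit neighbor 2.
Step 6: leaves = {2,7}. Remove smallest leaf 2, emit neighbor 8.
Done: 2 vertices remain (7, 8). Sequence = [2 8 3 4 2 8]

Answer: 2 8 3 4 2 8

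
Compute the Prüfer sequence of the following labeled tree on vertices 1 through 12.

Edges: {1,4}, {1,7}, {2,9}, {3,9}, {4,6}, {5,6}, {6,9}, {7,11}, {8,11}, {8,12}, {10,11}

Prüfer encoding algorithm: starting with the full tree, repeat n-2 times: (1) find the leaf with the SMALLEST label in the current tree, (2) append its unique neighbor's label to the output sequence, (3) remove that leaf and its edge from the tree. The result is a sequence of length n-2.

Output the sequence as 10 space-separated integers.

Step 1: leaves = {2,3,5,10,12}. Remove smallest leaf 2, emit neighbor 9.
Step 2: leaves = {3,5,10,12}. Remove smallest leaf 3, emit neighbor 9.
Step 3: leaves = {5,9,10,12}. Remove smallest leaf 5, emit neighbor 6.
Step 4: leaves = {9,10,12}. Remove smallest leaf 9, emit neighbor 6.
Step 5: leaves = {6,10,12}. Remove smallest leaf 6, emit neighbor 4.
Step 6: leaves = {4,10,12}. Remove smallest leaf 4, emit neighbor 1.
Step 7: leaves = {1,10,12}. Remove smallest leaf 1, emit neighbor 7.
Step 8: leaves = {7,10,12}. Remove smallest leaf 7, emit neighbor 11.
Step 9: leaves = {10,12}. Remove smallest leaf 10, emit neighbor 11.
Step 10: leaves = {11,12}. Remove smallest leaf 11, emit neighbor 8.
Done: 2 vertices remain (8, 12). Sequence = [9 9 6 6 4 1 7 11 11 8]

Answer: 9 9 6 6 4 1 7 11 11 8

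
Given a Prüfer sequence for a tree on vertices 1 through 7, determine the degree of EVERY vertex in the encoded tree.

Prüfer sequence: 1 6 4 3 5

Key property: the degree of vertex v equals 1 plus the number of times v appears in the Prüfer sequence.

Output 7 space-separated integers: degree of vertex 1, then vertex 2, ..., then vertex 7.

Answer: 2 1 2 2 2 2 1

Derivation:
p_1 = 1: count[1] becomes 1
p_2 = 6: count[6] becomes 1
p_3 = 4: count[4] becomes 1
p_4 = 3: count[3] becomes 1
p_5 = 5: count[5] becomes 1
Degrees (1 + count): deg[1]=1+1=2, deg[2]=1+0=1, deg[3]=1+1=2, deg[4]=1+1=2, deg[5]=1+1=2, deg[6]=1+1=2, deg[7]=1+0=1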